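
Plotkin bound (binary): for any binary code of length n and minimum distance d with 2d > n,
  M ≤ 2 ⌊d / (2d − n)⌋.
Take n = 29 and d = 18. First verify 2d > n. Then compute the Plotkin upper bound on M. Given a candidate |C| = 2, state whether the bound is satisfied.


Plotkin bound M ≤ 4; given |C| = 2 ≤ bound (satisfied).

Check applicability: 2d = 36, n = 29.
2d − n = 7 > 0, so Plotkin applies.
Compute d/(2d−n) = 18/7 ≈ 2.5714.
⌊d/(2d−n)⌋ = 2.
Plotkin bound: M ≤ 2·2 = 4.
Given |C| = 2, check: satisfied.
This |C| is below the Plotkin bound.


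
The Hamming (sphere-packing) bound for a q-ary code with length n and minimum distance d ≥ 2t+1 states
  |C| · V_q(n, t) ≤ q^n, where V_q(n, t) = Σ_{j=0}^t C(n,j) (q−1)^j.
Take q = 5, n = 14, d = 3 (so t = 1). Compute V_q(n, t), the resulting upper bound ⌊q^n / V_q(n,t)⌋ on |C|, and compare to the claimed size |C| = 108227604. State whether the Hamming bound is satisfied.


V_q(n, t) = 57, q^n = 6103515625, Hamming bound = 107079221, |C| = 108227604 > bound (violated).

Step 1: Compute V_q(n, t) = Σ_{j=0}^1 C(n, j) (q−1)^j.
  j = 0: C(14,0)·(4)^0 = 1·1 = 1.
  j = 1: C(14,1)·(4)^1 = 14·4 = 56.
  V_q(n, t) = 1 + 56 = 57.
Step 2: q^n = 5^14 = 6103515625.
Step 3: Hamming bound ⌊q^n / V_q(n,t)⌋ = ⌊6103515625/57⌋ = 107079221.
Step 4: Compare |C| = 108227604 to 107079221: violated.
The claimed |C| lies above the Hamming bound, so no 5-ary code of length 14 with d ≥ 3 can have 108227604 codewords.


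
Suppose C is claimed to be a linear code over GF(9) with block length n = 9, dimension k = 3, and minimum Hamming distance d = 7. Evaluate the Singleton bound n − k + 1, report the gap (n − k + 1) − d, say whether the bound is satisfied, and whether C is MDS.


Singleton RHS = n − k + 1 = 7, slack = 0, bound satisfied, MDS.

Singleton bound: d ≤ n − k + 1.
Here n = 9, k = 3, so n − k + 1 = 7.
Given d = 7, check d ≤ 7: YES.
Slack = (n − k + 1) − d = 0.
The code is MDS (slack = 0).
Description: the claimed parameters are [9, 3, 7]_9; such a code would be MDS (meets Singleton bound).


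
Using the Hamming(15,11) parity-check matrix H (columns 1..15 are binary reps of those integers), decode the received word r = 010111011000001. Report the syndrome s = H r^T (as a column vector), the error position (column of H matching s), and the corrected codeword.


s = (1, 0, 1, 1)^T, error position = 11, corrected codeword c = 010111011010001

Compute s = H r^T mod 2 one row at a time:
  s_1 = 1 + 1 + 0 + 0 + 0 + 0 + 0 + 1 = 3 ≡ 1 (mod 2).
  s_2 = 1 + 1 + 1 + 0 + 0 + 0 + 0 + 1 = 4 ≡ 0 (mod 2).
  s_3 = 1 + 0 + 1 + 0 + 0 + 0 + 0 + 1 = 3 ≡ 1 (mod 2).
  s_4 = 0 + 0 + 1 + 0 + 1 + 0 + 0 + 1 = 3 ≡ 1 (mod 2).
s = (1, 0, 1, 1)^T — this equals column 11 of H (binary 1011), so error is at position 11.
Correct: flip bit 11 of r = 010111011000001 to get c = 010111011010001.


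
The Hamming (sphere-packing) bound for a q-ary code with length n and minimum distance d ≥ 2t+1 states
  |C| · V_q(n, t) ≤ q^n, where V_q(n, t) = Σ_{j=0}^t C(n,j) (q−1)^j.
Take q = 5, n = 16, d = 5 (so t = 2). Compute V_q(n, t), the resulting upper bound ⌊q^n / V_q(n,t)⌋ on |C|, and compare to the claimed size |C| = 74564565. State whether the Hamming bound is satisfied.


V_q(n, t) = 1985, q^n = 152587890625, Hamming bound = 76870473, |C| = 74564565 ≤ bound (satisfied).

Step 1: Compute V_q(n, t) = Σ_{j=0}^2 C(n, j) (q−1)^j.
  j = 0: C(16,0)·(4)^0 = 1·1 = 1.
  j = 1: C(16,1)·(4)^1 = 16·4 = 64.
  j = 2: C(16,2)·(4)^2 = 120·16 = 1920.
  V_q(n, t) = 1 + 64 + 1920 = 1985.
Step 2: q^n = 5^16 = 152587890625.
Step 3: Hamming bound ⌊q^n / V_q(n,t)⌋ = ⌊152587890625/1985⌋ = 76870473.
Step 4: Compare |C| = 74564565 to 76870473: satisfied.
The claimed |C| lies below the Hamming bound.


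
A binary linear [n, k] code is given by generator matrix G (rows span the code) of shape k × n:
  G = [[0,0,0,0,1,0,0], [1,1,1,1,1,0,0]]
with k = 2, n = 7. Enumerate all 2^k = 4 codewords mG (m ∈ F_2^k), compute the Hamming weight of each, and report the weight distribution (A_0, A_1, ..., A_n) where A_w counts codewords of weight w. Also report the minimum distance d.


Weight distribution: A_0 = 1, A_1 = 1, A_4 = 1, A_5 = 1. Minimum distance d = 1.

Enumerate all 2^2 = 4 messages m ∈ F_2^2.
For each, compute codeword c = mG in F_2^7, then tally its weight.
  m = 00 → c = 0000000, weight = 0.
  m = 10 → c = 0000100, weight = 1.
  m = 01 → c = 1111100, weight = 5.
  m = 11 → c = 1111000, weight = 4.
Tally weights:
  weight 0: 1 codewords.
  weight 1: 1 codewords.
  weight 4: 1 codewords.
  weight 5: 1 codewords.
Minimum distance d = smallest w > 0 with A_w > 0 = 1.
Sanity: Σ A_w = 4 = 2^2 = 4 ✓.


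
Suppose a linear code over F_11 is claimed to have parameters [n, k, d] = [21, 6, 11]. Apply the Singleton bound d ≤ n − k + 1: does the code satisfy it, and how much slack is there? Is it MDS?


Singleton RHS = n − k + 1 = 16, slack = 5, bound satisfied, not MDS.

Singleton bound: d ≤ n − k + 1.
Here n = 21, k = 6, so n − k + 1 = 16.
Given d = 11, check d ≤ 16: YES.
Slack = (n − k + 1) − d = 5.
The code is NOT MDS (slack = 5 > 0).
Description: the claimed parameters are [21, 6, 11]_11; such a code would be non-MDS.


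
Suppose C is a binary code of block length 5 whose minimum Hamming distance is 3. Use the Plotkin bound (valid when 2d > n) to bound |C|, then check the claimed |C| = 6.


Plotkin bound M ≤ 6; given |C| = 6 ≤ bound (satisfied).

Check applicability: 2d = 6, n = 5.
2d − n = 1 > 0, so Plotkin applies.
Compute d/(2d−n) = 3/1 ≈ 3.0000.
⌊d/(2d−n)⌋ = 3.
Plotkin bound: M ≤ 2·3 = 6.
Given |C| = 6, check: satisfied.
This |C| is at the Plotkin bound.


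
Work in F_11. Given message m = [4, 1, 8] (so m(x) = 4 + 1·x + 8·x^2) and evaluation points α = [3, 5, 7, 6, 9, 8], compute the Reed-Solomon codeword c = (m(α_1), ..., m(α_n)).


c = [2, 0, 7, 1, 1, 7]

Message polynomial: m(x) = 4 + 1·x + 8·x^2 (mod 11).
For each evaluation point α_i, compute m(α_i) mod 11:
  α_1 = 3: Horner steps 8 → 3 → 2, so m(3) = 2.
  α_2 = 5: Horner steps 8 → 8 → 0, so m(5) = 0.
  α_3 = 7: Horner steps 8 → 2 → 7, so m(7) = 7.
  α_4 = 6: Horner steps 8 → 5 → 1, so m(6) = 1.
  α_5 = 9: Horner steps 8 → 7 → 1, so m(9) = 1.
  α_6 = 8: Horner steps 8 → 10 → 7, so m(8) = 7.
Codeword c = [2, 0, 7, 1, 1, 7] ∈ F_11^6.


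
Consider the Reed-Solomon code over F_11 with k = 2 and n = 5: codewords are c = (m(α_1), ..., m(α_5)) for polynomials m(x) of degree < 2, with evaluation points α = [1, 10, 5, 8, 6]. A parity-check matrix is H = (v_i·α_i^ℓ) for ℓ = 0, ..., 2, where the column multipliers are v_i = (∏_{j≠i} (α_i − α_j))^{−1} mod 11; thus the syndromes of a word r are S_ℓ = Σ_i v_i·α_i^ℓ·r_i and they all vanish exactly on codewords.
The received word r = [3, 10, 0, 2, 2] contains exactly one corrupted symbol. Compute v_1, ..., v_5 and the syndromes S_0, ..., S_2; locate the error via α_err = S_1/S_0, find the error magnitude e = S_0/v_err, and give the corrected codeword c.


S = (10, 3, 2), error at position 4, error magnitude e = 7, c = [3, 10, 0, 6, 2].

Step 1: column multipliers v_i = (∏_{j≠i}(α_i − α_j))^{−1} mod 11.
  i = 1 (α = 1): (1−10)(1−5)(1−8)(1−6) = (−9)·(−4)·(−7)·(−5) = 1260 ≡ 6, so v_1 = 6^{−1} = 2 (mod 11).
  i = 2 (α = 10): (10−1)(10−5)(10−8)(10−6) = 9·5·2·4 = 360 ≡ 8, so v_2 = 8^{−1} = 7 (mod 11).
  i = 3 (α = 5): (5−1)(5−10)(5−8)(5−6) = 4·(−5)·(−3)·(−1) = −60 ≡ 6, so v_3 = 6^{−1} = 2 (mod 11).
  i = 4 (α = 8): (8−1)(8−10)(8−5)(8−6) = 7·(−2)·3·2 = −84 ≡ 4, so v_4 = 4^{−1} = 3 (mod 11).
  i = 5 (α = 6): (6−1)(6−10)(6−5)(6−8) = 5·(−4)·1·(−2) = 40 ≡ 7, so v_5 = 7^{−1} = 8 (mod 11).
  v = [2, 7, 2, 3, 8].
Step 2: syndromes of r = [3, 10, 0, 2, 2] (all sums mod 11).
  S_0 = Σ v_i r_i = 2·3 + 7·10 + 2·0 + 3·2 + 8·2 = 98 ≡ 10.
  S_1 = Σ v_i α_i r_i = 2·1·3 + 7·10·10 + 2·5·0 + 3·8·2 + 8·6·2 = 850 ≡ 3.
  α_i^2 mod 11 = [1, 1, 3, 9, 3].
  S_2 = Σ v_i α_i^2 r_i = 2·1·3 + 7·1·10 + 2·3·0 + 3·9·2 + 8·3·2 = 178 ≡ 2.
  S = (10, 3, 2) ≠ 0, so r is not a codeword (an error is present).
Step 3: locate the error. For a single error e at position i, S_ℓ = v_i·e·α_i^ℓ, so α_err = S_1/S_0.
  S_0^{−1} = 10^{−1} = 10 (mod 11), so α_err = 3·10 = 30 ≡ 8 = α_4. Error position i = 4.
  Consistency check: S_2/S_1 = 2·4 = 8 ≡ 8 = α_err ✓ (single-error assumption holds).
Step 4: error magnitude e = S_0/v_4 = S_0·∏_{j≠4}(α_4 − α_j) = 10·4 = 40 ≡ 7 (mod 11).
Step 5: correct position 4: c_4 = r_4 − e = 2 − 7 ≡ 6 (mod 11). Hence c = [3, 10, 0, 6, 2].
  Check: interpolating c through the α_i gives m(x) = 1 + 2·x (degree < 2) with m(α_i) = c_i for every i, so c is indeed a codeword.


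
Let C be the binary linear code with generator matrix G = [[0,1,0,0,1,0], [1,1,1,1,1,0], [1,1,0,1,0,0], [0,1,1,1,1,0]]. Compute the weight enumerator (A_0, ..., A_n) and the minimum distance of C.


Weight distribution: A_0 = 1, A_1 = 1, A_2 = 6, A_3 = 6, A_4 = 1, A_5 = 1. Minimum distance d = 1.

Enumerate all 2^4 = 16 messages m ∈ F_2^4.
For each, compute codeword c = mG in F_2^6, then tally its weight.
  m = 0000 → c = 000000, weight = 0.
  m = 1000 → c = 010010, weight = 2.
  m = 0100 → c = 111110, weight = 5.
  m = 1100 → c = 101100, weight = 3.
  m = 0010 → c = 110100, weight = 3.
  m = 1010 → c = 100110, weight = 3.
  m = 0110 → c = 001010, weight = 2.
  m = 1110 → c = 011000, weight = 2.
  m = 0001 → c = 011110, weight = 4.
  m = 1001 → c = 001100, weight = 2.
  m = 0101 → c = 100000, weight = 1.
  m = 1101 → c = 110010, weight = 3.
  m = 0011 → c = 101010, weight = 3.
  m = 1011 → c = 111000, weight = 3.
  m = 0111 → c = 010100, weight = 2.
  m = 1111 → c = 000110, weight = 2.
Tally weights:
  weight 0: 1 codewords.
  weight 1: 1 codewords.
  weight 2: 6 codewords.
  weight 3: 6 codewords.
  weight 4: 1 codewords.
  weight 5: 1 codewords.
Minimum distance d = smallest w > 0 with A_w > 0 = 1.
Sanity: Σ A_w = 16 = 2^4 = 16 ✓.


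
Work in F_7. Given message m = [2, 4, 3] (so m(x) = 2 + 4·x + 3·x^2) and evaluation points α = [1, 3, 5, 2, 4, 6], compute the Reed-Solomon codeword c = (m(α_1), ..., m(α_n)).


c = [2, 6, 6, 1, 3, 1]

Message polynomial: m(x) = 2 + 4·x + 3·x^2 (mod 7).
For each evaluation point α_i, compute m(α_i) mod 7:
  α_1 = 1: Horner steps 3 → 0 → 2, so m(1) = 2.
  α_2 = 3: Horner steps 3 → 6 → 6, so m(3) = 6.
  α_3 = 5: Horner steps 3 → 5 → 6, so m(5) = 6.
  α_4 = 2: Horner steps 3 → 3 → 1, so m(2) = 1.
  α_5 = 4: Horner steps 3 → 2 → 3, so m(4) = 3.
  α_6 = 6: Horner steps 3 → 1 → 1, so m(6) = 1.
Codeword c = [2, 6, 6, 1, 3, 1] ∈ F_7^6.


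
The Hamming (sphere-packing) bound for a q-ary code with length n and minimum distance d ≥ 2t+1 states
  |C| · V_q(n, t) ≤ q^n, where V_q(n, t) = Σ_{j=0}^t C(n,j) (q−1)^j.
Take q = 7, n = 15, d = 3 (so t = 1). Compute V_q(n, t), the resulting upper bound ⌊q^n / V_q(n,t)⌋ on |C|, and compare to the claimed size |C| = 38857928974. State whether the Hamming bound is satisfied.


V_q(n, t) = 91, q^n = 4747561509943, Hamming bound = 52171005603, |C| = 38857928974 ≤ bound (satisfied).

Step 1: Compute V_q(n, t) = Σ_{j=0}^1 C(n, j) (q−1)^j.
  j = 0: C(15,0)·(6)^0 = 1·1 = 1.
  j = 1: C(15,1)·(6)^1 = 15·6 = 90.
  V_q(n, t) = 1 + 90 = 91.
Step 2: q^n = 7^15 = 4747561509943.
Step 3: Hamming bound ⌊q^n / V_q(n,t)⌋ = ⌊4747561509943/91⌋ = 52171005603.
Step 4: Compare |C| = 38857928974 to 52171005603: satisfied.
The claimed |C| lies below the Hamming bound.


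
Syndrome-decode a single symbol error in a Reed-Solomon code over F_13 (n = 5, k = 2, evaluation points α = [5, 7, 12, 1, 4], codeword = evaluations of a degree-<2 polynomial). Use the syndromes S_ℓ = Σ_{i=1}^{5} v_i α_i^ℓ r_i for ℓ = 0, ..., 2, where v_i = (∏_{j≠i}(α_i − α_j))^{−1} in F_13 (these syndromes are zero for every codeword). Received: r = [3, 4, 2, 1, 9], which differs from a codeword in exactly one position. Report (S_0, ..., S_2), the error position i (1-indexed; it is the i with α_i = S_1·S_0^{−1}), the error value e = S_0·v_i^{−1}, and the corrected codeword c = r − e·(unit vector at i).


S = (11, 2, 11), error at position 3, error magnitude e = 2, c = [3, 4, 0, 1, 9].

Step 1: column multipliers v_i = (∏_{j≠i}(α_i − α_j))^{−1} mod 13.
  i = 1 (α = 5): (5−7)(5−12)(5−1)(5−4) = (−2)·(−7)·4·1 = 56 ≡ 4, so v_1 = 4^{−1} = 10 (mod 13).
  i = 2 (α = 7): (7−5)(7−12)(7−1)(7−4) = 2·(−5)·6·3 = −180 ≡ 2, so v_2 = 2^{−1} = 7 (mod 13).
  i = 3 (α = 12): (12−5)(12−7)(12−1)(12−4) = 7·5·11·8 = 3080 ≡ 12, so v_3 = 12^{−1} = 12 (mod 13).
  i = 4 (α = 1): (1−5)(1−7)(1−12)(1−4) = (−4)·(−6)·(−11)·(−3) = 792 ≡ 12, so v_4 = 12^{−1} = 12 (mod 13).
  i = 5 (α = 4): (4−5)(4−7)(4−12)(4−1) = (−1)·(−3)·(−8)·3 = −72 ≡ 6, so v_5 = 6^{−1} = 11 (mod 13).
  v = [10, 7, 12, 12, 11].
Step 2: syndromes of r = [3, 4, 2, 1, 9] (all sums mod 13).
  S_0 = Σ v_i r_i = 10·3 + 7·4 + 12·2 + 12·1 + 11·9 = 193 ≡ 11.
  S_1 = Σ v_i α_i r_i = 10·5·3 + 7·7·4 + 12·12·2 + 12·1·1 + 11·4·9 = 1042 ≡ 2.
  α_i^2 mod 13 = [12, 10, 1, 1, 3].
  S_2 = Σ v_i α_i^2 r_i = 10·12·3 + 7·10·4 + 12·1·2 + 12·1·1 + 11·3·9 = 973 ≡ 11.
  S = (11, 2, 11) ≠ 0, so r is not a codeword (an error is present).
Step 3: locate the error. For a single error e at position i, S_ℓ = v_i·e·α_i^ℓ, so α_err = S_1/S_0.
  S_0^{−1} = 11^{−1} = 6 (mod 13), so α_err = 2·6 = 12 ≡ 12 = α_3. Error position i = 3.
  Consistency check: S_2/S_1 = 11·7 = 77 ≡ 12 = α_err ✓ (single-error assumption holds).
Step 4: error magnitude e = S_0/v_3 = S_0·∏_{j≠3}(α_3 − α_j) = 11·12 = 132 ≡ 2 (mod 13).
Step 5: correct position 3: c_3 = r_3 − e = 2 − 2 ≡ 0 (mod 13). Hence c = [3, 4, 0, 1, 9].
  Check: interpolating c through the α_i gives m(x) = 7 + 7·x (degree < 2) with m(α_i) = c_i for every i, so c is indeed a codeword.


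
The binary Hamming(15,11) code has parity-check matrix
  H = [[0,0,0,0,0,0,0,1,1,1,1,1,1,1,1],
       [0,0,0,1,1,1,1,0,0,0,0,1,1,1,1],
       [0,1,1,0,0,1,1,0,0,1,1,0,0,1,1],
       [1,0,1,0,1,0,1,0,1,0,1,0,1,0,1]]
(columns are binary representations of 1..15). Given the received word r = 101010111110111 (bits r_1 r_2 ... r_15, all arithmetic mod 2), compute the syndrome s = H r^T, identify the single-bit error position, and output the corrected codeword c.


s = (1, 1, 0, 0)^T, error position = 12, corrected codeword c = 101010111111111

Compute s = H r^T mod 2 one row at a time:
  s_1 = 1 + 1 + 1 + 1 + 0 + 1 + 1 + 1 = 7 ≡ 1 (mod 2).
  s_2 = 0 + 1 + 0 + 1 + 0 + 1 + 1 + 1 = 5 ≡ 1 (mod 2).
  s_3 = 0 + 1 + 0 + 1 + 1 + 1 + 1 + 1 = 6 ≡ 0 (mod 2).
  s_4 = 1 + 1 + 1 + 1 + 1 + 1 + 1 + 1 = 8 ≡ 0 (mod 2).
s = (1, 1, 0, 0)^T — this equals column 12 of H (binary 1100), so error is at position 12.
Correct: flip bit 12 of r = 101010111110111 to get c = 101010111111111.


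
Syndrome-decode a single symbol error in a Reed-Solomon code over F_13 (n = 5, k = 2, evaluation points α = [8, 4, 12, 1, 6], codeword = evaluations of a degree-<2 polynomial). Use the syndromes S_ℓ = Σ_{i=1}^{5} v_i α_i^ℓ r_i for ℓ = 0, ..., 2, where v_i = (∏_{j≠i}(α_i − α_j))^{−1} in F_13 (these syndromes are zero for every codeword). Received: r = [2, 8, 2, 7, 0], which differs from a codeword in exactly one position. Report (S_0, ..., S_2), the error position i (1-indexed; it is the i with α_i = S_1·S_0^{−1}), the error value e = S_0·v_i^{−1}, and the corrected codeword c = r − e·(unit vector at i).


S = (1, 8, 12), error at position 1, error magnitude e = 10, c = [5, 8, 2, 7, 0].

Step 1: column multipliers v_i = (∏_{j≠i}(α_i − α_j))^{−1} mod 13.
  i = 1 (α = 8): (8−4)(8−12)(8−1)(8−6) = 4·(−4)·7·2 = −224 ≡ 10, so v_1 = 10^{−1} = 4 (mod 13).
  i = 2 (α = 4): (4−8)(4−12)(4−1)(4−6) = (−4)·(−8)·3·(−2) = −192 ≡ 3, so v_2 = 3^{−1} = 9 (mod 13).
  i = 3 (α = 12): (12−8)(12−4)(12−1)(12−6) = 4·8·11·6 = 2112 ≡ 6, so v_3 = 6^{−1} = 11 (mod 13).
  i = 4 (α = 1): (1−8)(1−4)(1−12)(1−6) = (−7)·(−3)·(−11)·(−5) = 1155 ≡ 11, so v_4 = 11^{−1} = 6 (mod 13).
  i = 5 (α = 6): (6−8)(6−4)(6−12)(6−1) = (−2)·2·(−6)·5 = 120 ≡ 3, so v_5 = 3^{−1} = 9 (mod 13).
  v = [4, 9, 11, 6, 9].
Step 2: syndromes of r = [2, 8, 2, 7, 0] (all sums mod 13).
  S_0 = Σ v_i r_i = 4·2 + 9·8 + 11·2 + 6·7 + 9·0 = 144 ≡ 1.
  S_1 = Σ v_i α_i r_i = 4·8·2 + 9·4·8 + 11·12·2 + 6·1·7 + 9·6·0 = 658 ≡ 8.
  α_i^2 mod 13 = [12, 3, 1, 1, 10].
  S_2 = Σ v_i α_i^2 r_i = 4·12·2 + 9·3·8 + 11·1·2 + 6·1·7 + 9·10·0 = 376 ≡ 12.
  S = (1, 8, 12) ≠ 0, so r is not a codeword (an error is present).
Step 3: locate the error. For a single error e at position i, S_ℓ = v_i·e·α_i^ℓ, so α_err = S_1/S_0.
  S_0^{−1} = 1^{−1} = 1 (mod 13), so α_err = 8·1 = 8 ≡ 8 = α_1. Error position i = 1.
  Consistency check: S_2/S_1 = 12·5 = 60 ≡ 8 = α_err ✓ (single-error assumption holds).
Step 4: error magnitude e = S_0/v_1 = S_0·∏_{j≠1}(α_1 − α_j) = 1·10 = 10 ≡ 10 (mod 13).
Step 5: correct position 1: c_1 = r_1 − e = 2 − 10 ≡ 5 (mod 13). Hence c = [5, 8, 2, 7, 0].
  Check: interpolating c through the α_i gives m(x) = 11 + 9·x (degree < 2) with m(α_i) = c_i for every i, so c is indeed a codeword.


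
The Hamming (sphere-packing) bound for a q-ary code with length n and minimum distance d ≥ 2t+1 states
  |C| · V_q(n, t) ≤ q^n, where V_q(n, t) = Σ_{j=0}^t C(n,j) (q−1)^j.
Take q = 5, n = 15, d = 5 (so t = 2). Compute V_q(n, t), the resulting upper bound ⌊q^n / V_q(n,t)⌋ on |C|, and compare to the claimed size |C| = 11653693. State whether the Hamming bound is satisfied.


V_q(n, t) = 1741, q^n = 30517578125, Hamming bound = 17528764, |C| = 11653693 ≤ bound (satisfied).

Step 1: Compute V_q(n, t) = Σ_{j=0}^2 C(n, j) (q−1)^j.
  j = 0: C(15,0)·(4)^0 = 1·1 = 1.
  j = 1: C(15,1)·(4)^1 = 15·4 = 60.
  j = 2: C(15,2)·(4)^2 = 105·16 = 1680.
  V_q(n, t) = 1 + 60 + 1680 = 1741.
Step 2: q^n = 5^15 = 30517578125.
Step 3: Hamming bound ⌊q^n / V_q(n,t)⌋ = ⌊30517578125/1741⌋ = 17528764.
Step 4: Compare |C| = 11653693 to 17528764: satisfied.
The claimed |C| lies below the Hamming bound.


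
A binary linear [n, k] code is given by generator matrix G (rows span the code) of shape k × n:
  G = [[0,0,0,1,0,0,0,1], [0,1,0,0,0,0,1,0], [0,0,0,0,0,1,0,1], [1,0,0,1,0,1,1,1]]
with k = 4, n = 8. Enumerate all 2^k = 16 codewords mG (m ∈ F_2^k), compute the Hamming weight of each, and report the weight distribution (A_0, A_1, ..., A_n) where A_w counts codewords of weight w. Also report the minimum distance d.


Weight distribution: A_0 = 1, A_2 = 4, A_3 = 6, A_4 = 3, A_5 = 2. Minimum distance d = 2.

Enumerate all 2^4 = 16 messages m ∈ F_2^4.
For each, compute codeword c = mG in F_2^8, then tally its weight.
  m = 0000 → c = 00000000, weight = 0.
  m = 1000 → c = 00010001, weight = 2.
  m = 0100 → c = 01000010, weight = 2.
  m = 1100 → c = 01010011, weight = 4.
  m = 0010 → c = 00000101, weight = 2.
  m = 1010 → c = 00010100, weight = 2.
  m = 0110 → c = 01000111, weight = 4.
  m = 1110 → c = 01010110, weight = 4.
  m = 0001 → c = 10010111, weight = 5.
  m = 1001 → c = 10000110, weight = 3.
  m = 0101 → c = 11010101, weight = 5.
  m = 1101 → c = 11000100, weight = 3.
  m = 0011 → c = 10010010, weight = 3.
  m = 1011 → c = 10000011, weight = 3.
  m = 0111 → c = 11010000, weight = 3.
  m = 1111 → c = 11000001, weight = 3.
Tally weights:
  weight 0: 1 codewords.
  weight 2: 4 codewords.
  weight 3: 6 codewords.
  weight 4: 3 codewords.
  weight 5: 2 codewords.
Minimum distance d = smallest w > 0 with A_w > 0 = 2.
Sanity: Σ A_w = 16 = 2^4 = 16 ✓.


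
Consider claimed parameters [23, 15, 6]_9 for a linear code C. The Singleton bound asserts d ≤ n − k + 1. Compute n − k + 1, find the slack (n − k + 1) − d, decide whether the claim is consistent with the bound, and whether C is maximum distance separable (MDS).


Singleton RHS = n − k + 1 = 9, slack = 3, bound satisfied, not MDS.

Singleton bound: d ≤ n − k + 1.
Here n = 23, k = 15, so n − k + 1 = 9.
Given d = 6, check d ≤ 9: YES.
Slack = (n − k + 1) − d = 3.
The code is NOT MDS (slack = 3 > 0).
Description: the claimed parameters are [23, 15, 6]_9; such a code would be non-MDS.


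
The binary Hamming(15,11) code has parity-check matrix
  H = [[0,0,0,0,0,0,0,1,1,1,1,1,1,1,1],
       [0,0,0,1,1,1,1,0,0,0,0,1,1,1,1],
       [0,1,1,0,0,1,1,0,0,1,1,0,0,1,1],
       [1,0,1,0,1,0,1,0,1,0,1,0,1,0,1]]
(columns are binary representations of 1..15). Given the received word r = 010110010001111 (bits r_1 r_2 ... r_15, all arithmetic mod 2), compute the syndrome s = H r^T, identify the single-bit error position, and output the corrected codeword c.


s = (1, 0, 1, 1)^T, error position = 11, corrected codeword c = 010110010011111

Compute s = H r^T mod 2 one row at a time:
  s_1 = 1 + 0 + 0 + 0 + 1 + 1 + 1 + 1 = 5 ≡ 1 (mod 2).
  s_2 = 1 + 1 + 0 + 0 + 1 + 1 + 1 + 1 = 6 ≡ 0 (mod 2).
  s_3 = 1 + 0 + 0 + 0 + 0 + 0 + 1 + 1 = 3 ≡ 1 (mod 2).
  s_4 = 0 + 0 + 1 + 0 + 0 + 0 + 1 + 1 = 3 ≡ 1 (mod 2).
s = (1, 0, 1, 1)^T — this equals column 11 of H (binary 1011), so error is at position 11.
Correct: flip bit 11 of r = 010110010001111 to get c = 010110010011111.


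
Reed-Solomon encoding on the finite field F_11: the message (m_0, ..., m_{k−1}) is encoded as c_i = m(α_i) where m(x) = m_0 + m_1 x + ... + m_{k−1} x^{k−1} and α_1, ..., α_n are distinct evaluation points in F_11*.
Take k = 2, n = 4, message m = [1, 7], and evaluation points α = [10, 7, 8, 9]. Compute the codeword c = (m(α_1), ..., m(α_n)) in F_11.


c = [5, 6, 2, 9]

Message polynomial: m(x) = 1 + 7·x (mod 11).
For each evaluation point α_i, compute m(α_i) mod 11:
  α_1 = 10: Horner steps 7 → 5, so m(10) = 5.
  α_2 = 7: Horner steps 7 → 6, so m(7) = 6.
  α_3 = 8: Horner steps 7 → 2, so m(8) = 2.
  α_4 = 9: Horner steps 7 → 9, so m(9) = 9.
Codeword c = [5, 6, 2, 9] ∈ F_11^4.


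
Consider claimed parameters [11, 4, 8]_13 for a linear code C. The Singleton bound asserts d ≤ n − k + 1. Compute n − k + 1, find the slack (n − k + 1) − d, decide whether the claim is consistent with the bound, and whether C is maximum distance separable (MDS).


Singleton RHS = n − k + 1 = 8, slack = 0, bound satisfied, MDS.

Singleton bound: d ≤ n − k + 1.
Here n = 11, k = 4, so n − k + 1 = 8.
Given d = 8, check d ≤ 8: YES.
Slack = (n − k + 1) − d = 0.
The code is MDS (slack = 0).
Description: the claimed parameters are [11, 4, 8]_13; such a code would be MDS (meets Singleton bound).


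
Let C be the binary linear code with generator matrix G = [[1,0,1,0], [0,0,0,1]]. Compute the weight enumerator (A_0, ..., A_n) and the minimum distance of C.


Weight distribution: A_0 = 1, A_1 = 1, A_2 = 1, A_3 = 1. Minimum distance d = 1.

Enumerate all 2^2 = 4 messages m ∈ F_2^2.
For each, compute codeword c = mG in F_2^4, then tally its weight.
  m = 00 → c = 0000, weight = 0.
  m = 10 → c = 1010, weight = 2.
  m = 01 → c = 0001, weight = 1.
  m = 11 → c = 1011, weight = 3.
Tally weights:
  weight 0: 1 codewords.
  weight 1: 1 codewords.
  weight 2: 1 codewords.
  weight 3: 1 codewords.
Minimum distance d = smallest w > 0 with A_w > 0 = 1.
Sanity: Σ A_w = 4 = 2^2 = 4 ✓.


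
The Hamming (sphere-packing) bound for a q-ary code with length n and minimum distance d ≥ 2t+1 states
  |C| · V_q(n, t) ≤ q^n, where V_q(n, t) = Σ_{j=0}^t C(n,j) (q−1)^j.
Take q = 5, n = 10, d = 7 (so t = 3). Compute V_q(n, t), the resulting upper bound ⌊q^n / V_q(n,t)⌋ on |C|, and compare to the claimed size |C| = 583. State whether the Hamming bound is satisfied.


V_q(n, t) = 8441, q^n = 9765625, Hamming bound = 1156, |C| = 583 ≤ bound (satisfied).

Step 1: Compute V_q(n, t) = Σ_{j=0}^3 C(n, j) (q−1)^j.
  j = 0: C(10,0)·(4)^0 = 1·1 = 1.
  j = 1: C(10,1)·(4)^1 = 10·4 = 40.
  j = 2: C(10,2)·(4)^2 = 45·16 = 720.
  j = 3: C(10,3)·(4)^3 = 120·64 = 7680.
  V_q(n, t) = 1 + 40 + 720 + 7680 = 8441.
Step 2: q^n = 5^10 = 9765625.
Step 3: Hamming bound ⌊q^n / V_q(n,t)⌋ = ⌊9765625/8441⌋ = 1156.
Step 4: Compare |C| = 583 to 1156: satisfied.
The claimed |C| lies below the Hamming bound.


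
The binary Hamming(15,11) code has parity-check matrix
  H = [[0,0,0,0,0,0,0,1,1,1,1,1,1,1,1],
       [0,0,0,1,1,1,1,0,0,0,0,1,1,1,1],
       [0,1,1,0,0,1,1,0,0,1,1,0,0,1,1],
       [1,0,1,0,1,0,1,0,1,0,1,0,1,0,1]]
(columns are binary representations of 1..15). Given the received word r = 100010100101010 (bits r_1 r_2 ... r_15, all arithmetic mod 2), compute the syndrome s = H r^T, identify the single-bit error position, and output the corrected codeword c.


s = (1, 0, 1, 1)^T, error position = 11, corrected codeword c = 100010100111010

Compute s = H r^T mod 2 one row at a time:
  s_1 = 0 + 0 + 1 + 0 + 1 + 0 + 1 + 0 = 3 ≡ 1 (mod 2).
  s_2 = 0 + 1 + 0 + 1 + 1 + 0 + 1 + 0 = 4 ≡ 0 (mod 2).
  s_3 = 0 + 0 + 0 + 1 + 1 + 0 + 1 + 0 = 3 ≡ 1 (mod 2).
  s_4 = 1 + 0 + 1 + 1 + 0 + 0 + 0 + 0 = 3 ≡ 1 (mod 2).
s = (1, 0, 1, 1)^T — this equals column 11 of H (binary 1011), so error is at position 11.
Correct: flip bit 11 of r = 100010100101010 to get c = 100010100111010.


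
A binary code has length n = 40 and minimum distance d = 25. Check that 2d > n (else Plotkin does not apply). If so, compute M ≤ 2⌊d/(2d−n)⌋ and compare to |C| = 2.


Plotkin bound M ≤ 4; given |C| = 2 ≤ bound (satisfied).

Check applicability: 2d = 50, n = 40.
2d − n = 10 > 0, so Plotkin applies.
Compute d/(2d−n) = 25/10 ≈ 2.5000.
⌊d/(2d−n)⌋ = 2.
Plotkin bound: M ≤ 2·2 = 4.
Given |C| = 2, check: satisfied.
This |C| is below the Plotkin bound.


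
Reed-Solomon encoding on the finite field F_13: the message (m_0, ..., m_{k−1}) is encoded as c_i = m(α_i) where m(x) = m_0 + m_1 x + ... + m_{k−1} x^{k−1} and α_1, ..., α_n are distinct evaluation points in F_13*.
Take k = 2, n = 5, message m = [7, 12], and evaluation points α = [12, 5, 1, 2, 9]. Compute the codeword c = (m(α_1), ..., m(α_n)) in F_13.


c = [8, 2, 6, 5, 11]

Message polynomial: m(x) = 7 + 12·x (mod 13).
For each evaluation point α_i, compute m(α_i) mod 13:
  α_1 = 12: Horner steps 12 → 8, so m(12) = 8.
  α_2 = 5: Horner steps 12 → 2, so m(5) = 2.
  α_3 = 1: Horner steps 12 → 6, so m(1) = 6.
  α_4 = 2: Horner steps 12 → 5, so m(2) = 5.
  α_5 = 9: Horner steps 12 → 11, so m(9) = 11.
Codeword c = [8, 2, 6, 5, 11] ∈ F_13^5.


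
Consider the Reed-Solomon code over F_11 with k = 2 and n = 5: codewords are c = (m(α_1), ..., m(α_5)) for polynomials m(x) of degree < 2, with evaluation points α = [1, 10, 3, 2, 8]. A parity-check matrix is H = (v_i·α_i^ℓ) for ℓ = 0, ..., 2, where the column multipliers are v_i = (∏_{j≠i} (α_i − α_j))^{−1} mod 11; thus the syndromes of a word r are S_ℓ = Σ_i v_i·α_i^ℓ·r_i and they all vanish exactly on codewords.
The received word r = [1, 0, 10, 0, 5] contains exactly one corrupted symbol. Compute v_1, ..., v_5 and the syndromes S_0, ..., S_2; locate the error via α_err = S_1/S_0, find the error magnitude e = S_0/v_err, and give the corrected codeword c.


S = (9, 2, 9), error at position 2, error magnitude e = 8, c = [1, 3, 10, 0, 5].

Step 1: column multipliers v_i = (∏_{j≠i}(α_i − α_j))^{−1} mod 11.
  i = 1 (α = 1): (1−10)(1−3)(1−2)(1−8) = (−9)·(−2)·(−1)·(−7) = 126 ≡ 5, so v_1 = 5^{−1} = 9 (mod 11).
  i = 2 (α = 10): (10−1)(10−3)(10−2)(10−8) = 9·7·8·2 = 1008 ≡ 7, so v_2 = 7^{−1} = 8 (mod 11).
  i = 3 (α = 3): (3−1)(3−10)(3−2)(3−8) = 2·(−7)·1·(−5) = 70 ≡ 4, so v_3 = 4^{−1} = 3 (mod 11).
  i = 4 (α = 2): (2−1)(2−10)(2−3)(2−8) = 1·(−8)·(−1)·(−6) = −48 ≡ 7, so v_4 = 7^{−1} = 8 (mod 11).
  i = 5 (α = 8): (8−1)(8−10)(8−3)(8−2) = 7·(−2)·5·6 = −420 ≡ 9, so v_5 = 9^{−1} = 5 (mod 11).
  v = [9, 8, 3, 8, 5].
Step 2: syndromes of r = [1, 0, 10, 0, 5] (all sums mod 11).
  S_0 = Σ v_i r_i = 9·1 + 8·0 + 3·10 + 8·0 + 5·5 = 64 ≡ 9.
  S_1 = Σ v_i α_i r_i = 9·1·1 + 8·10·0 + 3·3·10 + 8·2·0 + 5·8·5 = 299 ≡ 2.
  α_i^2 mod 11 = [1, 1, 9, 4, 9].
  S_2 = Σ v_i α_i^2 r_i = 9·1·1 + 8·1·0 + 3·9·10 + 8·4·0 + 5·9·5 = 504 ≡ 9.
  S = (9, 2, 9) ≠ 0, so r is not a codeword (an error is present).
Step 3: locate the error. For a single error e at position i, S_ℓ = v_i·e·α_i^ℓ, so α_err = S_1/S_0.
  S_0^{−1} = 9^{−1} = 5 (mod 11), so α_err = 2·5 = 10 ≡ 10 = α_2. Error position i = 2.
  Consistency check: S_2/S_1 = 9·6 = 54 ≡ 10 = α_err ✓ (single-error assumption holds).
Step 4: error magnitude e = S_0/v_2 = S_0·∏_{j≠2}(α_2 − α_j) = 9·7 = 63 ≡ 8 (mod 11).
Step 5: correct position 2: c_2 = r_2 − e = 0 − 8 ≡ 3 (mod 11). Hence c = [1, 3, 10, 0, 5].
  Check: interpolating c through the α_i gives m(x) = 2 + 10·x (degree < 2) with m(α_i) = c_i for every i, so c is indeed a codeword.


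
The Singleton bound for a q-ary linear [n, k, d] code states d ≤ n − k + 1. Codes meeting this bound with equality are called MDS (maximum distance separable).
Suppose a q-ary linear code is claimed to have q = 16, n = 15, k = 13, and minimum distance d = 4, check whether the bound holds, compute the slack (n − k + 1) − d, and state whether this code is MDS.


Singleton RHS = n − k + 1 = 3, slack = -1, bound violated (no such code; not MDS).

Singleton bound: d ≤ n − k + 1.
Here n = 15, k = 13, so n − k + 1 = 3.
Given d = 4, check d ≤ 3: NO.
Slack = (n − k + 1) − d = -1.
The slack is negative: d = 4 exceeds n − k + 1 = 3 by 1, so the Singleton bound is violated and no linear [15, 13, 4]_16 code can exist. In particular it is not MDS (MDS requires d = n − k + 1 exactly).
Description: the claimed parameters are [15, 13, 4]_16; such a code would be impossible (violates the Singleton bound).


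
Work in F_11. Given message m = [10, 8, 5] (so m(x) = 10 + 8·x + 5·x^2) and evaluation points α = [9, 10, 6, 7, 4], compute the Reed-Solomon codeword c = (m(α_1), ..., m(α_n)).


c = [3, 7, 7, 3, 1]

Message polynomial: m(x) = 10 + 8·x + 5·x^2 (mod 11).
For each evaluation point α_i, compute m(α_i) mod 11:
  α_1 = 9: Horner steps 5 → 9 → 3, so m(9) = 3.
  α_2 = 10: Horner steps 5 → 3 → 7, so m(10) = 7.
  α_3 = 6: Horner steps 5 → 5 → 7, so m(6) = 7.
  α_4 = 7: Horner steps 5 → 10 → 3, so m(7) = 3.
  α_5 = 4: Horner steps 5 → 6 → 1, so m(4) = 1.
Codeword c = [3, 7, 7, 3, 1] ∈ F_11^5.


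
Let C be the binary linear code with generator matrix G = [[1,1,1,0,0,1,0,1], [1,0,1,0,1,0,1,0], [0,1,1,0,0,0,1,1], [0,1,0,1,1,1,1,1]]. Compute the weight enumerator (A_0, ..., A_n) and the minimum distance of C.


Weight distribution: A_0 = 1, A_1 = 1, A_3 = 2, A_4 = 5, A_5 = 5, A_6 = 2. Minimum distance d = 1.

Enumerate all 2^4 = 16 messages m ∈ F_2^4.
For each, compute codeword c = mG in F_2^8, then tally its weight.
  m = 0000 → c = 00000000, weight = 0.
  m = 1000 → c = 11100101, weight = 5.
  m = 0100 → c = 10101010, weight = 4.
  m = 1100 → c = 01001111, weight = 5.
  m = 0010 → c = 01100011, weight = 4.
  m = 1010 → c = 10000110, weight = 3.
  m = 0110 → c = 11001001, weight = 4.
  m = 1110 → c = 00101100, weight = 3.
  m = 0001 → c = 01011111, weight = 6.
  m = 1001 → c = 10111010, weight = 5.
  m = 0101 → c = 11110101, weight = 6.
  m = 1101 → c = 00010000, weight = 1.
  m = 0011 → c = 00111100, weight = 4.
  m = 1011 → c = 11011001, weight = 5.
  m = 0111 → c = 10010110, weight = 4.
  m = 1111 → c = 01110011, weight = 5.
Tally weights:
  weight 0: 1 codewords.
  weight 1: 1 codewords.
  weight 3: 2 codewords.
  weight 4: 5 codewords.
  weight 5: 5 codewords.
  weight 6: 2 codewords.
Minimum distance d = smallest w > 0 with A_w > 0 = 1.
Sanity: Σ A_w = 16 = 2^4 = 16 ✓.


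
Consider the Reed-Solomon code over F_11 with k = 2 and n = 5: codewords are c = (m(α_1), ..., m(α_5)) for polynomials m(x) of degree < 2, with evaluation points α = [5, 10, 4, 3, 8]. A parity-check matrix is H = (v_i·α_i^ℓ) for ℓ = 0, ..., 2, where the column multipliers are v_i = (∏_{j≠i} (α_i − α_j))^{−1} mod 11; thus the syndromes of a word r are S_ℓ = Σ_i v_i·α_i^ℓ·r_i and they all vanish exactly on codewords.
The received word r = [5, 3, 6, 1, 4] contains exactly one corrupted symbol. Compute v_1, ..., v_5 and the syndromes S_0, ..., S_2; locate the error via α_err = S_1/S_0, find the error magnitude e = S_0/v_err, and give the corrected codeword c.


S = (2, 10, 6), error at position 1, error magnitude e = 5, c = [0, 3, 6, 1, 4].

Step 1: column multipliers v_i = (∏_{j≠i}(α_i − α_j))^{−1} mod 11.
  i = 1 (α = 5): (5−10)(5−4)(5−3)(5−8) = (−5)·1·2·(−3) = 30 ≡ 8, so v_1 = 8^{−1} = 7 (mod 11).
  i = 2 (α = 10): (10−5)(10−4)(10−3)(10−8) = 5·6·7·2 = 420 ≡ 2, so v_2 = 2^{−1} = 6 (mod 11).
  i = 3 (α = 4): (4−5)(4−10)(4−3)(4−8) = (−1)·(−6)·1·(−4) = −24 ≡ 9, so v_3 = 9^{−1} = 5 (mod 11).
  i = 4 (α = 3): (3−5)(3−10)(3−4)(3−8) = (−2)·(−7)·(−1)·(−5) = 70 ≡ 4, so v_4 = 4^{−1} = 3 (mod 11).
  i = 5 (α = 8): (8−5)(8−10)(8−4)(8−3) = 3·(−2)·4·5 = −120 ≡ 1, so v_5 = 1^{−1} = 1 (mod 11).
  v = [7, 6, 5, 3, 1].
Step 2: syndromes of r = [5, 3, 6, 1, 4] (all sums mod 11).
  S_0 = Σ v_i r_i = 7·5 + 6·3 + 5·6 + 3·1 + 1·4 = 90 ≡ 2.
  S_1 = Σ v_i α_i r_i = 7·5·5 + 6·10·3 + 5·4·6 + 3·3·1 + 1·8·4 = 516 ≡ 10.
  α_i^2 mod 11 = [3, 1, 5, 9, 9].
  S_2 = Σ v_i α_i^2 r_i = 7·3·5 + 6·1·3 + 5·5·6 + 3·9·1 + 1·9·4 = 336 ≡ 6.
  S = (2, 10, 6) ≠ 0, so r is not a codeword (an error is present).
Step 3: locate the error. For a single error e at position i, S_ℓ = v_i·e·α_i^ℓ, so α_err = S_1/S_0.
  S_0^{−1} = 2^{−1} = 6 (mod 11), so α_err = 10·6 = 60 ≡ 5 = α_1. Error position i = 1.
  Consistency check: S_2/S_1 = 6·10 = 60 ≡ 5 = α_err ✓ (single-error assumption holds).
Step 4: error magnitude e = S_0/v_1 = S_0·∏_{j≠1}(α_1 − α_j) = 2·8 = 16 ≡ 5 (mod 11).
Step 5: correct position 1: c_1 = r_1 − e = 5 − 5 ≡ 0 (mod 11). Hence c = [0, 3, 6, 1, 4].
  Check: interpolating c through the α_i gives m(x) = 8 + 5·x (degree < 2) with m(α_i) = c_i for every i, so c is indeed a codeword.


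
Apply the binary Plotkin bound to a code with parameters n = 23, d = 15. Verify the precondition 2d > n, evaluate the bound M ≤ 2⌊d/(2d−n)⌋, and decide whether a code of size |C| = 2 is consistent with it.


Plotkin bound M ≤ 4; given |C| = 2 ≤ bound (satisfied).

Check applicability: 2d = 30, n = 23.
2d − n = 7 > 0, so Plotkin applies.
Compute d/(2d−n) = 15/7 ≈ 2.1429.
⌊d/(2d−n)⌋ = 2.
Plotkin bound: M ≤ 2·2 = 4.
Given |C| = 2, check: satisfied.
This |C| is below the Plotkin bound.


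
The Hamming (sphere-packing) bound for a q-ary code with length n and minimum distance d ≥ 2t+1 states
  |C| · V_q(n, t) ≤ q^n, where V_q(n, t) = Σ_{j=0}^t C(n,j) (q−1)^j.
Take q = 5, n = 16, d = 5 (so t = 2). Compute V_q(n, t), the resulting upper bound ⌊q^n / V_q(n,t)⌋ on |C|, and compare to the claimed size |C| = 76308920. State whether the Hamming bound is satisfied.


V_q(n, t) = 1985, q^n = 152587890625, Hamming bound = 76870473, |C| = 76308920 ≤ bound (satisfied).

Step 1: Compute V_q(n, t) = Σ_{j=0}^2 C(n, j) (q−1)^j.
  j = 0: C(16,0)·(4)^0 = 1·1 = 1.
  j = 1: C(16,1)·(4)^1 = 16·4 = 64.
  j = 2: C(16,2)·(4)^2 = 120·16 = 1920.
  V_q(n, t) = 1 + 64 + 1920 = 1985.
Step 2: q^n = 5^16 = 152587890625.
Step 3: Hamming bound ⌊q^n / V_q(n,t)⌋ = ⌊152587890625/1985⌋ = 76870473.
Step 4: Compare |C| = 76308920 to 76870473: satisfied.
The claimed |C| lies below the Hamming bound.


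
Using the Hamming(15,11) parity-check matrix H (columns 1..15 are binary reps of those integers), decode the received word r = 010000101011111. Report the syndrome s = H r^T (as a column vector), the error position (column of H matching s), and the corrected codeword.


s = (0, 1, 1, 1)^T, error position = 7, corrected codeword c = 010000001011111

Compute s = H r^T mod 2 one row at a time:
  s_1 = 0 + 1 + 0 + 1 + 1 + 1 + 1 + 1 = 6 ≡ 0 (mod 2).
  s_2 = 0 + 0 + 0 + 1 + 1 + 1 + 1 + 1 = 5 ≡ 1 (mod 2).
  s_3 = 1 + 0 + 0 + 1 + 0 + 1 + 1 + 1 = 5 ≡ 1 (mod 2).
  s_4 = 0 + 0 + 0 + 1 + 1 + 1 + 1 + 1 = 5 ≡ 1 (mod 2).
s = (0, 1, 1, 1)^T — this equals column 7 of H (binary 0111), so error is at position 7.
Correct: flip bit 7 of r = 010000101011111 to get c = 010000001011111.


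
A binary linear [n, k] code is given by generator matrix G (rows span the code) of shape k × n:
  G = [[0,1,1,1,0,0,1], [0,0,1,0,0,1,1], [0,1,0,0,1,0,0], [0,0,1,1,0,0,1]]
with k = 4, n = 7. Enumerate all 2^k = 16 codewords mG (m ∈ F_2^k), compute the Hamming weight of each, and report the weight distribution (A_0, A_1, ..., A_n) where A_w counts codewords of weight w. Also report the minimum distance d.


Weight distribution: A_0 = 1, A_1 = 2, A_2 = 2, A_3 = 4, A_4 = 5, A_5 = 2. Minimum distance d = 1.

Enumerate all 2^4 = 16 messages m ∈ F_2^4.
For each, compute codeword c = mG in F_2^7, then tally its weight.
  m = 0000 → c = 0000000, weight = 0.
  m = 1000 → c = 0111001, weight = 4.
  m = 0100 → c = 0010011, weight = 3.
  m = 1100 → c = 0101010, weight = 3.
  m = 0010 → c = 0100100, weight = 2.
  m = 1010 → c = 0011101, weight = 4.
  m = 0110 → c = 0110111, weight = 5.
  m = 1110 → c = 0001110, weight = 3.
  m = 0001 → c = 0011001, weight = 3.
  m = 1001 → c = 0100000, weight = 1.
  m = 0101 → c = 0001010, weight = 2.
  m = 1101 → c = 0110011, weight = 4.
  m = 0011 → c = 0111101, weight = 5.
  m = 1011 → c = 0000100, weight = 1.
  m = 0111 → c = 0101110, weight = 4.
  m = 1111 → c = 0010111, weight = 4.
Tally weights:
  weight 0: 1 codewords.
  weight 1: 2 codewords.
  weight 2: 2 codewords.
  weight 3: 4 codewords.
  weight 4: 5 codewords.
  weight 5: 2 codewords.
Minimum distance d = smallest w > 0 with A_w > 0 = 1.
Sanity: Σ A_w = 16 = 2^4 = 16 ✓.


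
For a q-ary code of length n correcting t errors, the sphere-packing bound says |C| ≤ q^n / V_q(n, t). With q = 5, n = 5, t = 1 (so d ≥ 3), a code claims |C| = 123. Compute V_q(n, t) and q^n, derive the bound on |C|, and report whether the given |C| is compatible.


V_q(n, t) = 21, q^n = 3125, Hamming bound = 148, |C| = 123 ≤ bound (satisfied).

Step 1: Compute V_q(n, t) = Σ_{j=0}^1 C(n, j) (q−1)^j.
  j = 0: C(5,0)·(4)^0 = 1·1 = 1.
  j = 1: C(5,1)·(4)^1 = 5·4 = 20.
  V_q(n, t) = 1 + 20 = 21.
Step 2: q^n = 5^5 = 3125.
Step 3: Hamming bound ⌊q^n / V_q(n,t)⌋ = ⌊3125/21⌋ = 148.
Step 4: Compare |C| = 123 to 148: satisfied.
The claimed |C| lies below the Hamming bound.


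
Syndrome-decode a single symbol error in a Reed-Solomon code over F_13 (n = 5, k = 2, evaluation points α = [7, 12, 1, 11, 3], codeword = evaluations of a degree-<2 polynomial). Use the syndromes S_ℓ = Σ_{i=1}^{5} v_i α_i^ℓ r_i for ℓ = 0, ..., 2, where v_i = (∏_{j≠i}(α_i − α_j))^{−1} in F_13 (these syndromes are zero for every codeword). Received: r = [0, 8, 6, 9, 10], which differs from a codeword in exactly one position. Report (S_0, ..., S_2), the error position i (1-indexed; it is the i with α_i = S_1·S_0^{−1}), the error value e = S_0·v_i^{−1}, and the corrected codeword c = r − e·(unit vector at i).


S = (5, 2, 6), error at position 5, error magnitude e = 6, c = [0, 8, 6, 9, 4].

Step 1: column multipliers v_i = (∏_{j≠i}(α_i − α_j))^{−1} mod 13.
  i = 1 (α = 7): (7−12)(7−1)(7−11)(7−3) = (−5)·6·(−4)·4 = 480 ≡ 12, so v_1 = 12^{−1} = 12 (mod 13).
  i = 2 (α = 12): (12−7)(12−1)(12−11)(12−3) = 5·11·1·9 = 495 ≡ 1, so v_2 = 1^{−1} = 1 (mod 13).
  i = 3 (α = 1): (1−7)(1−12)(1−11)(1−3) = (−6)·(−11)·(−10)·(−2) = 1320 ≡ 7, so v_3 = 7^{−1} = 2 (mod 13).
  i = 4 (α = 11): (11−7)(11−12)(11−1)(11−3) = 4·(−1)·10·8 = −320 ≡ 5, so v_4 = 5^{−1} = 8 (mod 13).
  i = 5 (α = 3): (3−7)(3−12)(3−1)(3−11) = (−4)·(−9)·2·(−8) = −576 ≡ 9, so v_5 = 9^{−1} = 3 (mod 13).
  v = [12, 1, 2, 8, 3].
Step 2: syndromes of r = [0, 8, 6, 9, 10] (all sums mod 13).
  S_0 = Σ v_i r_i = 12·0 + 1·8 + 2·6 + 8·9 + 3·10 = 122 ≡ 5.
  S_1 = Σ v_i α_i r_i = 12·7·0 + 1·12·8 + 2·1·6 + 8·11·9 + 3·3·10 = 990 ≡ 2.
  α_i^2 mod 13 = [10, 1, 1, 4, 9].
  S_2 = Σ v_i α_i^2 r_i = 12·10·0 + 1·1·8 + 2·1·6 + 8·4·9 + 3·9·10 = 578 ≡ 6.
  S = (5, 2, 6) ≠ 0, so r is not a codeword (an error is present).
Step 3: locate the error. For a single error e at position i, S_ℓ = v_i·e·α_i^ℓ, so α_err = S_1/S_0.
  S_0^{−1} = 5^{−1} = 8 (mod 13), so α_err = 2·8 = 16 ≡ 3 = α_5. Error position i = 5.
  Consistency check: S_2/S_1 = 6·7 = 42 ≡ 3 = α_err ✓ (single-error assumption holds).
Step 4: error magnitude e = S_0/v_5 = S_0·∏_{j≠5}(α_5 − α_j) = 5·9 = 45 ≡ 6 (mod 13).
Step 5: correct position 5: c_5 = r_5 − e = 10 − 6 ≡ 4 (mod 13). Hence c = [0, 8, 6, 9, 4].
  Check: interpolating c through the α_i gives m(x) = 7 + 12·x (degree < 2) with m(α_i) = c_i for every i, so c is indeed a codeword.
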